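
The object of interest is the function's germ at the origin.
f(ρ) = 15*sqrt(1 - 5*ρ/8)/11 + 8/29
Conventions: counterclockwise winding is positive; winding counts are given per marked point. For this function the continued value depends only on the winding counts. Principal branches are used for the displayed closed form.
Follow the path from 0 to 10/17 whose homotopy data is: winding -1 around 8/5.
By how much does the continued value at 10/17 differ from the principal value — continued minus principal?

The rational part is single-valued and drops out of the difference; each branch term changes only by its own monodromy.
(15/11)*sqrt(1 - ρ/(8/5)): winding -1 is odd, the square root flips sign, contributing -2*(15/11)*sqrt(1 - (10/17)/(8/5)) = -2*(15/11)*sqrt(43/68) = -(15/187)*sqrt(731).
Summing the contributions at ρ = 10/17 gives -(15/187)*sqrt(731).

Continued minus principal equals -(15/187)*sqrt(731).


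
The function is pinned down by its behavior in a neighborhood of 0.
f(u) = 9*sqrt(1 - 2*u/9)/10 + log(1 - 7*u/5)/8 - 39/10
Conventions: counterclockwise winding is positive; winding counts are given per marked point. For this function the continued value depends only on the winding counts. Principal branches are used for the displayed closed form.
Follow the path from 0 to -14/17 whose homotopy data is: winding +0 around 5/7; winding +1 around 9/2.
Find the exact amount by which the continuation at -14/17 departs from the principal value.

Continued minus principal equals -(3/85)*sqrt(3077).

The rational part is single-valued and drops out of the difference; each branch term changes only by its own monodromy.
(1/8)*log(1 - u/(5/7)): winding 0 around 5/7, so this term returns to its principal value, contribution 0.
(9/10)*sqrt(1 - u/(9/2)): winding +1 is odd, the square root flips sign, contributing -2*(9/10)*sqrt(1 - (-14/17)/(9/2)) = -2*(9/10)*sqrt(181/153) = -(3/85)*sqrt(3077).
Summing the contributions at u = -14/17 gives -(3/85)*sqrt(3077).


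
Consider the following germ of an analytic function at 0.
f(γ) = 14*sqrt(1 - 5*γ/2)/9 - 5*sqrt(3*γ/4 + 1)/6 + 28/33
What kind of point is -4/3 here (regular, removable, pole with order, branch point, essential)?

The term (-5/6)*sqrt(1 - γ/(-4/3)) has argument 1 - -4/3/(-4/3) = 0 at -4/3: a square-root (algebraic, two-sheeted) branch point; the remaining terms are analytic or single-valued there.

The point is an algebraic (square-root) branch point.


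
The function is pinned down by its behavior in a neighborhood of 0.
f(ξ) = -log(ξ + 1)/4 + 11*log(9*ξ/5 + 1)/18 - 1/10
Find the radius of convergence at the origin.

The radius of convergence is 5/9.

Branch term (11/18)*log(1 - ξ/(-5/9)): its argument vanishes at ξ = -5/9, a logarithmic branch point, modulus 5/9.
Branch term (-1/4)*log(1 - ξ/(-1)): its argument vanishes at ξ = -1, a logarithmic branch point, modulus 1.
The radius of convergence is the smallest modulus among the singular points: 5/9.


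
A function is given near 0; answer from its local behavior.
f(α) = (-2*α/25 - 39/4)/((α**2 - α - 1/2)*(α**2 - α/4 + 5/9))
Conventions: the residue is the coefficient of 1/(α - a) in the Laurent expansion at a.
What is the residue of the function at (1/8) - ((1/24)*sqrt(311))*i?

The residue is (-234189/105275) + ((8747703/32740525)*sqrt(311))*i.

The factor α**2 - α/4 + 5/9 splits as (α - a)(α - a') with a = (1/8) - ((1/24)*sqrt(311))*i, a' = (1/8) + ((1/24)*sqrt(311))*i. At the order-1 pole a set g(α) = (α - a)*f(α) = [(-2*α/25 - 39/4)/(α**2 - α - 1/2)] / (α - a').
Simple pole: residue = g(a) at a = (1/8) - ((1/24)*sqrt(311))*i, which is (-234189/105275) + ((8747703/32740525)*sqrt(311))*i.


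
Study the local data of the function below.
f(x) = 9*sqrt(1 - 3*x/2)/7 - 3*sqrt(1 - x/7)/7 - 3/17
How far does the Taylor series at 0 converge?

The radius of convergence is 2/3.

Branch term (9/7)*sqrt(1 - x/(2/3)): its argument vanishes at x = 2/3, a square-root branch point, modulus 2/3.
Branch term (-3/7)*sqrt(1 - x/(7)): its argument vanishes at x = 7, a square-root branch point, modulus 7.
The radius of convergence is the smallest modulus among the singular points: 2/3.


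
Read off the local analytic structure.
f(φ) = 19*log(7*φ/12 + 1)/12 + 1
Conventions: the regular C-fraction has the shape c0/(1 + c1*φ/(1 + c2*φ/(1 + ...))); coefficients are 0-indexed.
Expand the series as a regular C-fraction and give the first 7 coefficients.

Taylor coefficients (expand at 0): a_0 = 1, a_1 = 133/144, a_2 = -931/3456, a_3 = 6517/62208, a_4 = -45619/995328, a_5 = 319333/14929920, a_6 = -2235331/214990848.
c0 = a_0 = 1. Peel one level at a time: if S = 1 + c*φ/S' with S'(0) = 1, then c is the φ-coefficient of S and S' = c*φ/(S - 1).
S_1 = c0/f = 1 + (-133/144)*φ + (23275/20736)*φ^2 + ...; c1 = -133/144.
S_2 = c1*φ/(S_1 - 1) = 1 + (175/144)*φ + (-49/1728)*φ^2 + ...; c2 = 175/144.
S_3 = c2*φ/(S_2 - 1) = 1 + (7/300)*φ + (-1127/180000)*φ^2 + ...; c3 = 7/300.
S_4 = c3*φ/(S_3 - 1) = 1 + (161/600)*φ + (-49/2160)*φ^2 + ...; c4 = 161/600.
S_5 = c4*φ/(S_4 - 1) = 1 + (35/414)*φ + (-12005/685584)*φ^2 + ...; c5 = 35/414.
S_6 = c5*φ/(S_5 - 1) = 1 + (343/1656)*φ + ...; c6 = 343/1656.

The regular C-fraction coefficients are [1, -133/144, 175/144, 7/300, 161/600, 35/414, 343/1656].


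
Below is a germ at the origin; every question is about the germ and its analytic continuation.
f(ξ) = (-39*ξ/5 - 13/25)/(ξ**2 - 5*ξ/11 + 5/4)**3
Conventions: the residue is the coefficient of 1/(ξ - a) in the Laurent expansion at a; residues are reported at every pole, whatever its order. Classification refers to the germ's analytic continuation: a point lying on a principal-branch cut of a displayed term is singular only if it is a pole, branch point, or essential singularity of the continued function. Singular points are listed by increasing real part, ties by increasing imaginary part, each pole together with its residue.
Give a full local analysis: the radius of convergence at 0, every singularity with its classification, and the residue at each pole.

Denominator factor (ξ**2 - 5*ξ/11 + 5/4)^3: discriminant -580/121, complex-conjugate roots (5/22) + ((1/11)*sqrt(145))*i and (5/22) - ((1/11)*sqrt(145))*i; poles of order 3, moduli (1/2)*sqrt(5) and (1/2)*sqrt(5).
The radius of convergence is the smallest modulus among the singular points: (1/2)*sqrt(5).
The factor ξ**2 - 5*ξ/11 + 5/4 splits as (ξ - a)(ξ - a') with a = (5/22) - ((1/11)*sqrt(145))*i, a' = (5/22) + ((1/11)*sqrt(145))*i. At the order-3 pole a set g(ξ) = (ξ - a)^3*f(ξ) = [-39*ξ/5 - 13/25] / (ξ - a')^3.
Order-3 pole: residue = g''(a)/2; g''((5/22) - ((1/11)*sqrt(145))*i) = -((55386903/1219450000)*sqrt(145))*i, so the residue is -((55386903/2438900000)*sqrt(145))*i.
The factor ξ**2 - 5*ξ/11 + 5/4 splits as (ξ - a)(ξ - a') with a = (5/22) + ((1/11)*sqrt(145))*i, a' = (5/22) - ((1/11)*sqrt(145))*i. At the order-3 pole a set g(ξ) = (ξ - a)^3*f(ξ) = [-39*ξ/5 - 13/25] / (ξ - a')^3.
Order-3 pole: residue = g''(a)/2; g''((5/22) + ((1/11)*sqrt(145))*i) = ((55386903/1219450000)*sqrt(145))*i, so the residue is ((55386903/2438900000)*sqrt(145))*i.
List the singular points by increasing real part (a conjugate pair: the negative imaginary part first).

Radius of convergence at 0: (1/2)*sqrt(5).
At (5/22) - ((1/11)*sqrt(145))*i: a pole of order 3; residue -((55386903/2438900000)*sqrt(145))*i.
At (5/22) + ((1/11)*sqrt(145))*i: a pole of order 3; residue ((55386903/2438900000)*sqrt(145))*i.


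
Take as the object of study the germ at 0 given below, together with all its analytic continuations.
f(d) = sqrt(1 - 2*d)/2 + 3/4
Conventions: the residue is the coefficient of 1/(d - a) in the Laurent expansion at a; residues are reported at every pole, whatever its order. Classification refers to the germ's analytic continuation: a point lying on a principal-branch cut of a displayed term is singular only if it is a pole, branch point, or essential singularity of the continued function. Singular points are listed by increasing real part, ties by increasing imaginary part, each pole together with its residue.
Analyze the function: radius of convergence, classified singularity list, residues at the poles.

Branch term (1/2)*sqrt(1 - d/(1/2)): its argument vanishes at d = 1/2, a square-root branch point, modulus 1/2.
The radius of convergence is the smallest modulus among the singular points: 1/2.

Radius of convergence at 0: 1/2.
At 1/2: an algebraic (square-root) branch point.


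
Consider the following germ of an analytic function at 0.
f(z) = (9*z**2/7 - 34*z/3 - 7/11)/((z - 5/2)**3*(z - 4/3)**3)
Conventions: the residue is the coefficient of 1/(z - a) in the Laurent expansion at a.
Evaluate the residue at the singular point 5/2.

At the order-3 pole 5/2 set g(z) = (z - (5/2))^3*f(z) = (9*z**2/7 - 34*z/3 - 7/11)/(z - 4/3)**3.
Order-3 pole: residue = g''(a)/2; g''(5/2) = -127758384/1294139, so the residue is -63879192/1294139.

The residue is -63879192/1294139.


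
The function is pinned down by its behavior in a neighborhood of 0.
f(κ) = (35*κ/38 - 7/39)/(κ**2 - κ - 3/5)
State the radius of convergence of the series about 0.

Denominator factor (κ**2 - κ - 3/5): discriminant 17/5, real irrational roots 1/2 + (1/10)*sqrt(85) and 1/2 - (1/10)*sqrt(85); poles of order 1, moduli 1/2 + (1/10)*sqrt(85) and -1/2 + (1/10)*sqrt(85).
The radius of convergence is the smallest modulus among the singular points: -1/2 + (1/10)*sqrt(85).

The radius of convergence is -1/2 + (1/10)*sqrt(85).


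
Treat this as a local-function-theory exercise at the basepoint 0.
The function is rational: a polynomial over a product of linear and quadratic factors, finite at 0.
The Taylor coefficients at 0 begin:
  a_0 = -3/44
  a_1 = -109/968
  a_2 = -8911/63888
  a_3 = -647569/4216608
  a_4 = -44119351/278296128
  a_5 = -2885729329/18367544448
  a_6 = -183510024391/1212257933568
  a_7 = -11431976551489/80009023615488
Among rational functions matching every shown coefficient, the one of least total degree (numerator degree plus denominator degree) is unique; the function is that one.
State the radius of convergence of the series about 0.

No rational of total degree below 2 reproduces all 8 coefficients; solving the [0/2] Pade equations on them gives f(ν) = -1/(10*(ν - 11/9)*(ν - 6/5)), whose expansion matches every shown term.
Denominator factor (ν - 11/9): pole of order 1 at 11/9, modulus 11/9.
Denominator factor (ν - 6/5): pole of order 1 at 6/5, modulus 6/5.
The radius of convergence is the smallest modulus among the singular points: 6/5.

The radius of convergence is 6/5.


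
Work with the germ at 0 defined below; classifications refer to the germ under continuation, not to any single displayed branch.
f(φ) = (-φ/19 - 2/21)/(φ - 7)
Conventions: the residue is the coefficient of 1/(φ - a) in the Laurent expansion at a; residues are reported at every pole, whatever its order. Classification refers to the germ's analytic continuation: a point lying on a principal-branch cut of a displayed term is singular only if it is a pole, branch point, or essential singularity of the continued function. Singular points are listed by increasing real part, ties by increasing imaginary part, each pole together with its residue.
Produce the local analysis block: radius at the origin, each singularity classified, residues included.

Denominator factor (φ - 7): pole of order 1 at 7, modulus 7.
The radius of convergence is the smallest modulus among the singular points: 7.
At the order-1 pole 7 set g(φ) = (φ - (7))*f(φ) = -φ/19 - 2/21.
Simple pole: residue = g(a) at a = 7, which is -185/399.

Radius of convergence at 0: 7.
At 7: a pole of order 1; residue -185/399.


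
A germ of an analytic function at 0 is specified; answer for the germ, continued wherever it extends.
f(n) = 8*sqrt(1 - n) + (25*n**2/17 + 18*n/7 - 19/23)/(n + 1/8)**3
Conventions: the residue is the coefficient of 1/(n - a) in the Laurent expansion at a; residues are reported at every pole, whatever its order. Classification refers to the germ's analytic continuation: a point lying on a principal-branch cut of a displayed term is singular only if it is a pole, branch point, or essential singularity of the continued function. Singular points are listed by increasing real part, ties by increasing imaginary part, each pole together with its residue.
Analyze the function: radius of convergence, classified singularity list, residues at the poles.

Radius of convergence at 0: 1/8.
At -1/8: a pole of order 3; residue 25/17.
At 1: an algebraic (square-root) branch point.

Denominator factor (n + 1/8)^3: pole of order 3 at -1/8, modulus 1/8.
Branch term (8)*sqrt(1 - n/(1)): its argument vanishes at n = 1, a square-root branch point, modulus 1.
The radius of convergence is the smallest modulus among the singular points: 1/8.
The branch term is analytic at -1/8 and contributes nothing to the residue; only the rational part matters.
At the order-3 pole -1/8 set g(n) = (n - (-1/8))^3*(rational part) = 25*n**2/17 + 18*n/7 - 19/23.
Order-3 pole: residue = g''(a)/2; g''(-1/8) = 50/17, so the residue is 25/17.
List the singular points by increasing real part (a conjugate pair: the negative imaginary part first).


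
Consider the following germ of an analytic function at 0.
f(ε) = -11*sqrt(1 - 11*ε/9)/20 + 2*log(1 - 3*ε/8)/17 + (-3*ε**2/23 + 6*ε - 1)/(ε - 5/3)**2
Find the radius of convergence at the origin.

The radius of convergence is 9/11.

Denominator factor (ε - 5/3)^2: pole of order 2 at 5/3, modulus 5/3.
Branch term (2/17)*log(1 - ε/(8/3)): its argument vanishes at ε = 8/3, a logarithmic branch point, modulus 8/3.
Branch term (-11/20)*sqrt(1 - ε/(9/11)): its argument vanishes at ε = 9/11, a square-root branch point, modulus 9/11.
The radius of convergence is the smallest modulus among the singular points: 9/11.


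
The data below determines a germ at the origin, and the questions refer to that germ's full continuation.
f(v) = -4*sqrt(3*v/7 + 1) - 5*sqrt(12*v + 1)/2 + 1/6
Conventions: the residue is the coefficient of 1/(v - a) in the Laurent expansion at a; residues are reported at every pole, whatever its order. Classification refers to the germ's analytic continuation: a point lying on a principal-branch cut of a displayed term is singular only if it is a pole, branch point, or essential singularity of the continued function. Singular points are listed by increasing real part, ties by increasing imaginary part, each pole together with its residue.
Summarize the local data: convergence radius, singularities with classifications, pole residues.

Branch term (-4)*sqrt(1 - v/(-7/3)): its argument vanishes at v = -7/3, a square-root branch point, modulus 7/3.
Branch term (-5/2)*sqrt(1 - v/(-1/12)): its argument vanishes at v = -1/12, a square-root branch point, modulus 1/12.
The radius of convergence is the smallest modulus among the singular points: 1/12.
List the singular points by increasing real part (a conjugate pair: the negative imaginary part first).

Radius of convergence at 0: 1/12.
At -7/3: an algebraic (square-root) branch point.
At -1/12: an algebraic (square-root) branch point.


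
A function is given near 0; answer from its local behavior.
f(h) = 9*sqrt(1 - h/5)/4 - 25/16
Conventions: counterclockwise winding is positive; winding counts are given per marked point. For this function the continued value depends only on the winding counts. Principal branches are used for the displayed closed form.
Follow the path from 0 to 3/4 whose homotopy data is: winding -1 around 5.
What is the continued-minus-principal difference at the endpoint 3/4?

The rational part is single-valued and drops out of the difference; each branch term changes only by its own monodromy.
(9/4)*sqrt(1 - h/(5)): winding -1 is odd, the square root flips sign, contributing -2*(9/4)*sqrt(1 - (3/4)/(5)) = -2*(9/4)*sqrt(17/20) = -(9/20)*sqrt(85).
Summing the contributions at h = 3/4 gives -(9/20)*sqrt(85).

Continued minus principal equals -(9/20)*sqrt(85).


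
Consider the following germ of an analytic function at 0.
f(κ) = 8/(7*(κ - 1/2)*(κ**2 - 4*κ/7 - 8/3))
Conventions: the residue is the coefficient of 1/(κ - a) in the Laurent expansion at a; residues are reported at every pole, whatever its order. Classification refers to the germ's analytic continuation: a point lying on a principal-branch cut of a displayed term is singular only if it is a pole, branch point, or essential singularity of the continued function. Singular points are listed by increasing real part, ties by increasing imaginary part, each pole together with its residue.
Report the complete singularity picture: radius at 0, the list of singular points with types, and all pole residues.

Radius of convergence at 0: 1/2.
At 2/7 - (2/21)*sqrt(303): a pole of order 1; residue 48/227 - (36/22927)*sqrt(303).
At 1/2: a pole of order 1; residue -96/227.
At 2/7 + (2/21)*sqrt(303): a pole of order 1; residue 48/227 + (36/22927)*sqrt(303).

Denominator factor (κ - 1/2): pole of order 1 at 1/2, modulus 1/2.
Denominator factor (κ**2 - 4*κ/7 - 8/3): discriminant 1616/147, real irrational roots 2/7 + (2/21)*sqrt(303) and 2/7 - (2/21)*sqrt(303); poles of order 1, moduli 2/7 + (2/21)*sqrt(303) and -2/7 + (2/21)*sqrt(303).
The radius of convergence is the smallest modulus among the singular points: 1/2.
The factor κ**2 - 4*κ/7 - 8/3 splits as (κ - a)(κ - a') with a = 2/7 - (2/21)*sqrt(303), a' = 2/7 + (2/21)*sqrt(303). At the order-1 pole a set g(κ) = (κ - a)*f(κ) = [8/(7*(κ - 1/2))] / (κ - a').
Simple pole: residue = g(a) at a = 2/7 - (2/21)*sqrt(303), which is 48/227 - (36/22927)*sqrt(303).
At the order-1 pole 1/2 set g(κ) = (κ - (1/2))*f(κ) = 8/(7*(κ**2 - 4*κ/7 - 8/3)).
Simple pole: residue = g(a) at a = 1/2, which is -96/227.
The factor κ**2 - 4*κ/7 - 8/3 splits as (κ - a)(κ - a') with a = 2/7 + (2/21)*sqrt(303), a' = 2/7 - (2/21)*sqrt(303). At the order-1 pole a set g(κ) = (κ - a)*f(κ) = [8/(7*(κ - 1/2))] / (κ - a').
Simple pole: residue = g(a) at a = 2/7 + (2/21)*sqrt(303), which is 48/227 + (36/22927)*sqrt(303).
List the singular points by increasing real part (a conjugate pair: the negative imaginary part first).


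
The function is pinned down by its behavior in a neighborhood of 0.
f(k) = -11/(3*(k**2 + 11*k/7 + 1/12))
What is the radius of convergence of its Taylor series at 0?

Denominator factor (k**2 + 11*k/7 + 1/12): discriminant 314/147, real irrational roots -11/14 + (1/42)*sqrt(942) and -11/14 - (1/42)*sqrt(942); poles of order 1, moduli 11/14 - (1/42)*sqrt(942) and 11/14 + (1/42)*sqrt(942).
The radius of convergence is the smallest modulus among the singular points: 11/14 - (1/42)*sqrt(942).

The radius of convergence is 11/14 - (1/42)*sqrt(942).


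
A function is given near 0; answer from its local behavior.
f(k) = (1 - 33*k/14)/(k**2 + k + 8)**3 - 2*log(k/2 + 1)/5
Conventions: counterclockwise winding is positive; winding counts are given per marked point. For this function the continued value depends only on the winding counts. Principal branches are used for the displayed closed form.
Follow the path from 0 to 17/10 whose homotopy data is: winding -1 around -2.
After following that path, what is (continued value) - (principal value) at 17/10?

The rational part is single-valued and drops out of the difference; each branch term changes only by its own monodromy.
(-2/5)*log(1 - k/(-2)): each positive loop around -2 adds 2*pi*i to the log, so winding -1 contributes (-2/5)*(-1)*2*pi*i = (4/5)*pi*i.
Summing the contributions at k = 17/10 gives (4/5)*pi*i.

Continued minus principal equals (4/5)*pi*i.


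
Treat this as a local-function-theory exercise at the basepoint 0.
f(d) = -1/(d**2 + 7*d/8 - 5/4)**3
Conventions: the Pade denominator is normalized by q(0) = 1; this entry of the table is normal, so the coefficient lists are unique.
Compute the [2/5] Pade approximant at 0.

The Pade approximant has numerator coefficients [64/125, -1792/11125, 2048/33375]; denominator coefficients [1, -2149/890, -3991/26700, 272153/89000, -1409/4450, -1624/1335].

Taylor coefficients needed (expand at 0): a_0 = 64/125, a_1 = 672/625, a_2 = 8544/3125, a_3 = 3248/625, a_4 = 153612/15625, a_5 = 6686694/390625, a_6 = 56806572/1953125, a_7 = 465782814/9765625.
Write the denominator as Q(d) = 1 + q1*d + q2*d^2 + q3*d^3 + q4*d^4 + q5*d^5. Requiring Q*f - P = O(d^8) with deg P <= 2 kills the coefficients of d^3..d^7 in Q*f:
  d^3: a_3 + q1*a_2 + q2*a_1 + q3*a_0 = 0, i.e. 3248/625 + (8544/3125)*q1 + (672/625)*q2 + (64/125)*q3 = 0.
  d^4: a_4 + q1*a_3 + q2*a_2 + q3*a_1 + q4*a_0 = 0, i.e. 153612/15625 + (3248/625)*q1 + (8544/3125)*q2 + (672/625)*q3 + (64/125)*q4 = 0.
  d^5: a_5 + q1*a_4 + q2*a_3 + q3*a_2 + q4*a_1 + q5*a_0 = 0, i.e. 6686694/390625 + (153612/15625)*q1 + (3248/625)*q2 + (8544/3125)*q3 + (672/625)*q4 + (64/125)*q5 = 0.
  d^6: a_6 + q1*a_5 + q2*a_4 + q3*a_3 + q4*a_2 + q5*a_1 = 0, i.e. 56806572/1953125 + (6686694/390625)*q1 + (153612/15625)*q2 + (3248/625)*q3 + (8544/3125)*q4 + (672/625)*q5 = 0.
  d^7: a_7 + q1*a_6 + q2*a_5 + q3*a_4 + q4*a_3 + q5*a_2 = 0, i.e. 465782814/9765625 + (56806572/1953125)*q1 + (6686694/390625)*q2 + (153612/15625)*q3 + (3248/625)*q4 + (8544/3125)*q5 = 0.
Solving this linear system: q1 = -2149/890, q2 = -3991/26700, q3 = 272153/89000, q4 = -1409/4450, q5 = -1624/1335.
The numerator is Q*f truncated at degree 2: P0 = a_0 = 64/125; P1 = a_1 + q1*a_0 = -1792/11125; P2 = a_2 + q1*a_1 + q2*a_0 = 2048/33375.


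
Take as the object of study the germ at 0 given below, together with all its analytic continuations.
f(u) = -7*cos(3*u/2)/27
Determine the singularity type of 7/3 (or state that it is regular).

There is no denominator, hence no pole anywhere.
The factor cos(3*u/2) is entire.
So the germ continues analytically to 7/3.

The point is a regular point.


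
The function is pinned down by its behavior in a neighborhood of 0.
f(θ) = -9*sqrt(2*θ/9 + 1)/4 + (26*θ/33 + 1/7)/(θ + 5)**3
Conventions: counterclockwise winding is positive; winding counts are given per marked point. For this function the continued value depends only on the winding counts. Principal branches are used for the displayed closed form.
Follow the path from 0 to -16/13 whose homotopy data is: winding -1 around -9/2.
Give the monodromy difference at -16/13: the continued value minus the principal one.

The rational part is single-valued and drops out of the difference; each branch term changes only by its own monodromy.
(-9/4)*sqrt(1 - θ/(-9/2)): winding -1 is odd, the square root flips sign, contributing -2*(-9/4)*sqrt(1 - (-16/13)/(-9/2)) = -2*(-9/4)*sqrt(85/117) = (3/26)*sqrt(1105).
Summing the contributions at θ = -16/13 gives (3/26)*sqrt(1105).

Continued minus principal equals (3/26)*sqrt(1105).


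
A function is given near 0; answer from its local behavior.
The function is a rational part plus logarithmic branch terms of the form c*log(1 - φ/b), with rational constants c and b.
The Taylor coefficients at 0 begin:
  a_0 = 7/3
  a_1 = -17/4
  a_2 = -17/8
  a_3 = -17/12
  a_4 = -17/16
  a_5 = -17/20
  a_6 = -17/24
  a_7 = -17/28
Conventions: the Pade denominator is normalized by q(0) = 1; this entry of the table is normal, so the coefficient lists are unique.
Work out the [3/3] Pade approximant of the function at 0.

The Pade approximant has numerator coefficients [7/3, -31/4, 113/20, -43/48]; denominator coefficients [1, -3/2, 3/5, -1/20].

Taylor coefficients needed (read off): a_0 = 7/3, a_1 = -17/4, a_2 = -17/8, a_3 = -17/12, a_4 = -17/16, a_5 = -17/20, a_6 = -17/24.
Write the denominator as Q(φ) = 1 + q1*φ + q2*φ^2 + q3*φ^3. Requiring Q*f - P = O(φ^7) with deg P <= 3 kills the coefficients of φ^4..φ^6 in Q*f:
  φ^4: a_4 + q1*a_3 + q2*a_2 + q3*a_1 = 0, i.e. -17/16 + (-17/12)*q1 + (-17/8)*q2 + (-17/4)*q3 = 0.
  φ^5: a_5 + q1*a_4 + q2*a_3 + q3*a_2 = 0, i.e. -17/20 + (-17/16)*q1 + (-17/12)*q2 + (-17/8)*q3 = 0.
  φ^6: a_6 + q1*a_5 + q2*a_4 + q3*a_3 = 0, i.e. -17/24 + (-17/20)*q1 + (-17/16)*q2 + (-17/12)*q3 = 0.
Solving this linear system: q1 = -3/2, q2 = 3/5, q3 = -1/20.
The numerator is Q*f truncated at degree 3: P0 = a_0 = 7/3; P1 = a_1 + q1*a_0 = -31/4; P2 = a_2 + q1*a_1 + q2*a_0 = 113/20; P3 = a_3 + q1*a_2 + q2*a_1 + q3*a_0 = -43/48.


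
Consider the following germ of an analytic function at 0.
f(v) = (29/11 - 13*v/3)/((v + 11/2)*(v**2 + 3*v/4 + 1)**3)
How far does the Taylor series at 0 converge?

The radius of convergence is 1.

Denominator factor (v**2 + 3*v/4 + 1)^3: discriminant -55/16, complex-conjugate roots (-3/8) + ((1/8)*sqrt(55))*i and (-3/8) - ((1/8)*sqrt(55))*i; poles of order 3, moduli 1 and 1.
Denominator factor (v + 11/2): pole of order 1 at -11/2, modulus 11/2.
The radius of convergence is the smallest modulus among the singular points: 1.


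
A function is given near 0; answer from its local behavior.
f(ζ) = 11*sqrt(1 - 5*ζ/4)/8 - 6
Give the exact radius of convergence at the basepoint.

Branch term (11/8)*sqrt(1 - ζ/(4/5)): its argument vanishes at ζ = 4/5, a square-root branch point, modulus 4/5.
The radius of convergence is the smallest modulus among the singular points: 4/5.

The radius of convergence is 4/5.


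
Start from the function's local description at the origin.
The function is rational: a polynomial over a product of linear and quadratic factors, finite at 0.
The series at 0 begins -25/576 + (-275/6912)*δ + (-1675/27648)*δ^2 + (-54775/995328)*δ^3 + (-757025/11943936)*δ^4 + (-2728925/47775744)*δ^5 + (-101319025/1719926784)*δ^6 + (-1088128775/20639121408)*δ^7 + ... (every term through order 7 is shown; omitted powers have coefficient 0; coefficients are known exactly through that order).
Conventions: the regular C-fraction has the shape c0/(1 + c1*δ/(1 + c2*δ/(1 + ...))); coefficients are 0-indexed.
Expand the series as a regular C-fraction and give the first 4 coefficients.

Taylor coefficients (read off): a_0 = -25/576, a_1 = -275/6912, a_2 = -1675/27648, a_3 = -54775/995328.
c0 = a_0 = -25/576. Peel one level at a time: if S = 1 + c*δ/S' with S'(0) = 1, then c is the δ-coefficient of S and S' = c*δ/(S - 1).
S_1 = c0/f = 1 + (-11/12)*δ + (-5/9)*δ^2 + ...; c1 = -11/12.
S_2 = c1*δ/(S_1 - 1) = 1 + (-20/33)*δ + (4075/4356)*δ^2 + ...; c2 = -20/33.
S_3 = c2*δ/(S_2 - 1) = 1 + (815/528)*δ + ...; c3 = 815/528.

The regular C-fraction coefficients are [-25/576, -11/12, -20/33, 815/528].


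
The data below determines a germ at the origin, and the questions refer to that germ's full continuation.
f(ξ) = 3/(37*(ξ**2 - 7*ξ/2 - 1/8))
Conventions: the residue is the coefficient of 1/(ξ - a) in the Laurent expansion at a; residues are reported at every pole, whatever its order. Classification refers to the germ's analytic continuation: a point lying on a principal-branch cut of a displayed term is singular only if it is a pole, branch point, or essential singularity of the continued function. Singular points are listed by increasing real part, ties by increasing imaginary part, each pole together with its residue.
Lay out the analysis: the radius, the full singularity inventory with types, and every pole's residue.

Radius of convergence at 0: -7/4 + (1/4)*sqrt(51).
At 7/4 - (1/4)*sqrt(51): a pole of order 1; residue -(2/629)*sqrt(51).
At 7/4 + (1/4)*sqrt(51): a pole of order 1; residue (2/629)*sqrt(51).

Denominator factor (ξ**2 - 7*ξ/2 - 1/8): discriminant 51/4, real irrational roots 7/4 + (1/4)*sqrt(51) and 7/4 - (1/4)*sqrt(51); poles of order 1, moduli 7/4 + (1/4)*sqrt(51) and -7/4 + (1/4)*sqrt(51).
The radius of convergence is the smallest modulus among the singular points: -7/4 + (1/4)*sqrt(51).
The factor ξ**2 - 7*ξ/2 - 1/8 splits as (ξ - a)(ξ - a') with a = 7/4 - (1/4)*sqrt(51), a' = 7/4 + (1/4)*sqrt(51). At the order-1 pole a set g(ξ) = (ξ - a)*f(ξ) = [3/37] / (ξ - a').
Simple pole: residue = g(a) at a = 7/4 - (1/4)*sqrt(51), which is -(2/629)*sqrt(51).
The factor ξ**2 - 7*ξ/2 - 1/8 splits as (ξ - a)(ξ - a') with a = 7/4 + (1/4)*sqrt(51), a' = 7/4 - (1/4)*sqrt(51). At the order-1 pole a set g(ξ) = (ξ - a)*f(ξ) = [3/37] / (ξ - a').
Simple pole: residue = g(a) at a = 7/4 + (1/4)*sqrt(51), which is (2/629)*sqrt(51).
List the singular points by increasing real part (a conjugate pair: the negative imaginary part first).


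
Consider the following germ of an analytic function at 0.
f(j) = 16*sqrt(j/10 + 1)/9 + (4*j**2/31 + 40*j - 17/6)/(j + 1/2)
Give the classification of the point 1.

The point is a regular point.

Denominator factors: j + 1/2 = 3/2 at j = 1 — none vanishes.
Branch term sqrt(1 - j/(-10)): argument at 1 is 11/10, nonzero, so 1 is not its branch point (a point on a principal cut is still regular for the continued germ).
So the germ continues analytically to 1.


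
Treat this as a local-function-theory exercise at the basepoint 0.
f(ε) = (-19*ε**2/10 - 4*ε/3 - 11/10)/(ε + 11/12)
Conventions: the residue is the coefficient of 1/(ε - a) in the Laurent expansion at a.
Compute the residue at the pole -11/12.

At the order-1 pole -11/12 set g(ε) = (ε - (-11/12))*f(ε) = -19*ε**2/10 - 4*ε/3 - 11/10.
Simple pole: residue = g(a) at a = -11/12, which is -2123/1440.

The residue is -2123/1440.


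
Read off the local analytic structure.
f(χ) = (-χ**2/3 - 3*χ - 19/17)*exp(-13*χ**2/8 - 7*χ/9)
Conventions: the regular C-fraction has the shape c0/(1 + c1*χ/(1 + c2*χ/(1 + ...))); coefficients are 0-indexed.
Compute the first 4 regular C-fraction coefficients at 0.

The regular C-fraction coefficients are [-19/17, -326/171, 1578193/445968, -126447657169/111130038288].

Taylor coefficients (expand at 0): a_0 = -19/17, a_1 = -326/153, a_2 = 38315/11016, a_3 = 431561/148716.
c0 = a_0 = -19/17. Peel one level at a time: if S = 1 + c*χ/S' with S'(0) = 1, then c is the χ-coefficient of S and S' = c*χ/(S - 1).
S_1 = c0/f = 1 + (-326/171)*χ + (1578193/233928)*χ^2 + ...; c1 = -326/171.
S_2 = c1*χ/(S_1 - 1) = 1 + (1578193/445968)*χ + (6655139851/1652804352)*χ^2 + ...; c2 = 1578193/445968.
S_3 = c2*χ/(S_2 - 1) = 1 + (-126447657169/111130038288)*χ + ...; c3 = -126447657169/111130038288.


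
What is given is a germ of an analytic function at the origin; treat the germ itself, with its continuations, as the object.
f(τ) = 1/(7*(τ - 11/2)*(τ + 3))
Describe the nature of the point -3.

The point is a pole of order 1.

The denominator factor τ + 3 vanishes at -3 and appears to the power 1; the numerator there equals 1/7, nonzero, and no other factor vanishes.
Hence a pole whose order is the multiplicity, 1.


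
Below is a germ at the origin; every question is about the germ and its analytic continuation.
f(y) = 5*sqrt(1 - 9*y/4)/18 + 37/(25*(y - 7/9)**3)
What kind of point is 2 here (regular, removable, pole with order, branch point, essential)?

Denominator factors: y - 7/9 = 11/9 at y = 2 — none vanishes.
Branch term sqrt(1 - y/(4/9)): argument at 2 is -7/2, nonzero, so 2 is not its branch point (a point on a principal cut is still regular for the continued germ).
So the germ continues analytically to 2.

The point is a regular point.


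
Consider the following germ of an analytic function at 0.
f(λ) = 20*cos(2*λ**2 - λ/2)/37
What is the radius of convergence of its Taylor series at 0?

The radius of convergence is infinite.

The factor cos(2*λ**2 - λ/2) is entire and contributes no finite singular point.
The polynomial part has no poles.
No finite singular points: the Taylor series at 0 converges everywhere.


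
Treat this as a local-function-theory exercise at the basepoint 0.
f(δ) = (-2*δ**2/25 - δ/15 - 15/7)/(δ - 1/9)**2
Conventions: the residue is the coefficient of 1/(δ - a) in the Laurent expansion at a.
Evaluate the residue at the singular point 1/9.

The residue is -19/225.

At the order-2 pole 1/9 set g(δ) = (δ - (1/9))^2*f(δ) = -2*δ**2/25 - δ/15 - 15/7.
Order-2 pole: residue = g'(a); g'(1/9) = -19/225, so the residue is -19/225.


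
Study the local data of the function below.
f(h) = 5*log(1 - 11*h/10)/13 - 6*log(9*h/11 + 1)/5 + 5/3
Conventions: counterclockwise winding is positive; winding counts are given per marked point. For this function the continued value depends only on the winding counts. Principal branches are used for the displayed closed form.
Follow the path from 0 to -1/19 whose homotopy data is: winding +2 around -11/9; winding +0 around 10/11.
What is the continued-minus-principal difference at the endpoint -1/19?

Continued minus principal equals -(24/5)*pi*i.

The rational part is single-valued and drops out of the difference; each branch term changes only by its own monodromy.
(-6/5)*log(1 - h/(-11/9)): each positive loop around -11/9 adds 2*pi*i to the log, so winding +2 contributes (-6/5)*(2)*2*pi*i = -(24/5)*pi*i.
(5/13)*log(1 - h/(10/11)): winding 0 around 10/11, so this term returns to its principal value, contribution 0.
Summing the contributions at h = -1/19 gives -(24/5)*pi*i.


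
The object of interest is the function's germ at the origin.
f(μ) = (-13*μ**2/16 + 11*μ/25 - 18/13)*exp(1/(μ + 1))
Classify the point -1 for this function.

The exponent 1/(μ - (-1)) has a pole at -1, so exp(1/(μ - (-1))) takes every nonzero value near it: an essential singularity (not a pole of any order).

The point is an essential singularity.


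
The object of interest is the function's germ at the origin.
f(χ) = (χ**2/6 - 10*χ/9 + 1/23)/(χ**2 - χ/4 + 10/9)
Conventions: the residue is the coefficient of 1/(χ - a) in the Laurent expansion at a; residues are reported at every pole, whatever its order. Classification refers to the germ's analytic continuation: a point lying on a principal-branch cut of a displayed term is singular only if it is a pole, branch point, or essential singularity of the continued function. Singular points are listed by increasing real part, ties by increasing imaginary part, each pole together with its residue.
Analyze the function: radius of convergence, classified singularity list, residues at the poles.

Denominator factor (χ**2 - χ/4 + 10/9): discriminant -631/144, complex-conjugate roots (1/8) + ((1/24)*sqrt(631))*i and (1/8) - ((1/24)*sqrt(631))*i; poles of order 1, moduli (1/3)*sqrt(10) and (1/3)*sqrt(10).
The radius of convergence is the smallest modulus among the singular points: (1/3)*sqrt(10).
The factor χ**2 - χ/4 + 10/9 splits as (χ - a)(χ - a') with a = (1/8) - ((1/24)*sqrt(631))*i, a' = (1/8) + ((1/24)*sqrt(631))*i. At the order-1 pole a set g(χ) = (χ - a)*f(χ) = [χ**2/6 - 10*χ/9 + 1/23] / (χ - a').
Simple pole: residue = g(a) at a = (1/8) - ((1/24)*sqrt(631))*i, which is (-77/144) - ((10945/2089872)*sqrt(631))*i.
The factor χ**2 - χ/4 + 10/9 splits as (χ - a)(χ - a') with a = (1/8) + ((1/24)*sqrt(631))*i, a' = (1/8) - ((1/24)*sqrt(631))*i. At the order-1 pole a set g(χ) = (χ - a)*f(χ) = [χ**2/6 - 10*χ/9 + 1/23] / (χ - a').
Simple pole: residue = g(a) at a = (1/8) + ((1/24)*sqrt(631))*i, which is (-77/144) + ((10945/2089872)*sqrt(631))*i.
List the singular points by increasing real part (a conjugate pair: the negative imaginary part first).

Radius of convergence at 0: (1/3)*sqrt(10).
At (1/8) - ((1/24)*sqrt(631))*i: a pole of order 1; residue (-77/144) - ((10945/2089872)*sqrt(631))*i.
At (1/8) + ((1/24)*sqrt(631))*i: a pole of order 1; residue (-77/144) + ((10945/2089872)*sqrt(631))*i.


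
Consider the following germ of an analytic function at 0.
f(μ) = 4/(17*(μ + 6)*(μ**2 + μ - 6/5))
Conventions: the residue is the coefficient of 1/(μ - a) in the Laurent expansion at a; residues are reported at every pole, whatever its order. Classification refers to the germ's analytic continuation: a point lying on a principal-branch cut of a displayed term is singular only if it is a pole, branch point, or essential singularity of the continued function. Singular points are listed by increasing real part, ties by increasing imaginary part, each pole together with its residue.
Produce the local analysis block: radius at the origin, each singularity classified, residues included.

Radius of convergence at 0: -1/2 + (1/10)*sqrt(145).
At -6: a pole of order 1; residue 5/612.
At -1/2 - (1/10)*sqrt(145): a pole of order 1; residue -5/1224 - (55/35496)*sqrt(145).
At -1/2 + (1/10)*sqrt(145): a pole of order 1; residue -5/1224 + (55/35496)*sqrt(145).


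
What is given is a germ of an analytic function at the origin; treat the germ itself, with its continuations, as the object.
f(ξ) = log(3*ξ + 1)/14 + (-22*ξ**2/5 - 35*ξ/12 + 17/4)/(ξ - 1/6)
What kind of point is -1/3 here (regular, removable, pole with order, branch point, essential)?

The point is a logarithmic branch point.

The term (1/14)*log(1 - ξ/(-1/3)) has argument 1 - -1/3/(-1/3) = 0 at -1/3: a logarithmic (infinitely-sheeted) branch point; the remaining terms are analytic or single-valued there.


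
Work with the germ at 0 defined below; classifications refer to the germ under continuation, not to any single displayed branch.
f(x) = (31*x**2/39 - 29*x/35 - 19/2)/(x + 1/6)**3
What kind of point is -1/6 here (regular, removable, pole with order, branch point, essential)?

The denominator factor x + 1/6 vanishes at -1/6 and appears to the power 3; the numerator there equals -458959/49140, nonzero, and no other factor vanishes.
Hence a pole whose order is the multiplicity, 3.

The point is a pole of order 3.


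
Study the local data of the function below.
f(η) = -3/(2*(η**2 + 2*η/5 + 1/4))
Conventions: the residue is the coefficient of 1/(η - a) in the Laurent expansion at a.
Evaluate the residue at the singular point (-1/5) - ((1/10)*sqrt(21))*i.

The factor η**2 + 2*η/5 + 1/4 splits as (η - a)(η - a') with a = (-1/5) - ((1/10)*sqrt(21))*i, a' = (-1/5) + ((1/10)*sqrt(21))*i. At the order-1 pole a set g(η) = (η - a)*f(η) = [-3/2] / (η - a').
Simple pole: residue = g(a) at a = (-1/5) - ((1/10)*sqrt(21))*i, which is -((5/14)*sqrt(21))*i.

The residue is -((5/14)*sqrt(21))*i.


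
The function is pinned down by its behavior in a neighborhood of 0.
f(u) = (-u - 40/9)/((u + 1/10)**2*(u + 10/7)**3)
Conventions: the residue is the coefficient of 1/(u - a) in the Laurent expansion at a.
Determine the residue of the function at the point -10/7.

At the order-3 pole -10/7 set g(u) = (u - (-10/7))^3*f(u) = (-u - 40/9)/(u + 1/10)**2.
Order-3 pole: residue = g''(a)/2; g''(-10/7) = -1686188000/224415603, so the residue is -843094000/224415603.

The residue is -843094000/224415603.


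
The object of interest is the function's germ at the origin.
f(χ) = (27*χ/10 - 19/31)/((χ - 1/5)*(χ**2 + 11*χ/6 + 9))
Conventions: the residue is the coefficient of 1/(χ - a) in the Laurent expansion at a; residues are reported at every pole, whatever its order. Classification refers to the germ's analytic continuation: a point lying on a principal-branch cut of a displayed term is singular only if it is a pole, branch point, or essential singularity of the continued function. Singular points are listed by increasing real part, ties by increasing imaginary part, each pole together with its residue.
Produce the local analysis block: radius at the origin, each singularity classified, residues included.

Radius of convergence at 0: 1/5.
At (-11/12) - ((5/12)*sqrt(47))*i: a pole of order 1; residue (339/87482) + ((1421751/20558270)*sqrt(47))*i.
At (-11/12) + ((5/12)*sqrt(47))*i: a pole of order 1; residue (339/87482) - ((1421751/20558270)*sqrt(47))*i.
At 1/5: a pole of order 1; residue -339/43741.


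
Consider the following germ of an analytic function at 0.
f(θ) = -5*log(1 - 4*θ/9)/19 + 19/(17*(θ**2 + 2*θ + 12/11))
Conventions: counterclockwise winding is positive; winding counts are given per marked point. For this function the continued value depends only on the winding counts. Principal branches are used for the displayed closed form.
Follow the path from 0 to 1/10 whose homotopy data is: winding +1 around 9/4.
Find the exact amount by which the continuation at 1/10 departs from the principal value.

Continued minus principal equals -(10/19)*pi*i.

The rational part is single-valued and drops out of the difference; each branch term changes only by its own monodromy.
(-5/19)*log(1 - θ/(9/4)): each positive loop around 9/4 adds 2*pi*i to the log, so winding +1 contributes (-5/19)*(1)*2*pi*i = -(10/19)*pi*i.
Summing the contributions at θ = 1/10 gives -(10/19)*pi*i.
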